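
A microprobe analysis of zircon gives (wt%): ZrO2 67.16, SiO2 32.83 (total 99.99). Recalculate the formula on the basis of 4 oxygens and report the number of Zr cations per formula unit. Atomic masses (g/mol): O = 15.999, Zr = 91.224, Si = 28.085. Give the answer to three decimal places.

0.999 Zr apfu

ZrO2: 67.16/123.222 = 0.54503 mol → 0.54503 mol Zr, 1.09006 mol O.
SiO2: 32.83/60.083 = 0.54641 mol → 0.54641 mol Si, 1.09282 mol O.
Total oxygen = 2.18288 mol. Normalization factor = 4/2.18288 = 1.83244.
Zr per 4 O = 0.54503 × 1.83244 = 0.999.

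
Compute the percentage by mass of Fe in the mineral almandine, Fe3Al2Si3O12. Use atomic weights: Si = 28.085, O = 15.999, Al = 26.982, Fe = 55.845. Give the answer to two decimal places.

Molar mass of Fe3Al2Si3O12: 3×55.845 + 2×26.982 + 3×28.085 + 12×15.999 = 497.742 g/mol.
Mass of Fe per formula unit: 3 × 55.845 = 167.535 g.
Weight fraction Fe = 167.535 / 497.742 = 0.3366.

33.66 mass %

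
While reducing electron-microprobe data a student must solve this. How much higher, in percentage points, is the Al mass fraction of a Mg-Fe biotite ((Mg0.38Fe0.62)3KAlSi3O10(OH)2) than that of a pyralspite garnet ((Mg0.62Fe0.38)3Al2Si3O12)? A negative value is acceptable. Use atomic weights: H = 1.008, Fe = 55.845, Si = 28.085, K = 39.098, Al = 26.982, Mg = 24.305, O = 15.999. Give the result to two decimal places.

Al in (Mg0.38Fe0.62)3KAlSi3O10(OH)2: molar mass 475.918 g/mol; 1×26.982 = 26.982 g → 5.67 wt%.
Al in (Mg0.62Fe0.38)3Al2Si3O12: molar mass 439.078 g/mol; 2×26.982 = 53.964 g → 12.29 wt%.
Difference = 5.67 − 12.29 = -6.62 percentage points.

-6.62 percentage points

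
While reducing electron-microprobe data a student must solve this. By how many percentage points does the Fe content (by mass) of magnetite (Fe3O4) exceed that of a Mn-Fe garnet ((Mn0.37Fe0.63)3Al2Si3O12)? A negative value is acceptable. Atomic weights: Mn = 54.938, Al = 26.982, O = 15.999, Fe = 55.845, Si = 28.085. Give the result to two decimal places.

M(Fe3O4) = 231.531 g/mol, so wt% Fe = 167.535/231.531 × 100 = 72.36%.
M((Mn0.37Fe0.63)3Al2Si3O12) = 496.735 g/mol, so wt% Fe = 105.547/496.735 × 100 = 21.25%.
72.36 − 21.25 = 51.11 pp.

51.11 percentage points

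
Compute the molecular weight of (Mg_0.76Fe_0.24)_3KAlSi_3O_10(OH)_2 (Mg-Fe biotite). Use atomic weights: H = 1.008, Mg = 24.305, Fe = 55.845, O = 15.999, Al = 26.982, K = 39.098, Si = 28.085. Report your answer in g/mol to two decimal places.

439.96 g/mol

The formula mass is the sum 2.28*24.305 + 0.72*55.845 + 1*39.098 + 1*26.982 + 3*28.085 + 12*15.999 + 2*1.008.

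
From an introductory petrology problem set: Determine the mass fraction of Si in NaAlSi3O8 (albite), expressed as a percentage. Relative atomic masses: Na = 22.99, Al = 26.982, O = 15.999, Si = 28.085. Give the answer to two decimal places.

32.13 wt%

Formula mass = 1·22.99 + 1·26.982 + 3·28.085 + 8·15.999 = 262.219 g/mol, of which 84.255 g is Si.
So Si makes up 84.255/262.219 = 0.3213 of the mass, i.e. 32.13%.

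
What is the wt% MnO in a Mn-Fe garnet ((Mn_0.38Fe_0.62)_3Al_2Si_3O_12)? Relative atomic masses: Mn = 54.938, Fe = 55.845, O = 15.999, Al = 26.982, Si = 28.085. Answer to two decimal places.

16.28 wt%

M((Mn_0.38Fe_0.62)_3Al_2Si_3O_12) = 496.708 g/mol; M(MnO) = 70.937 g/mol.
Moles MnO per formula unit = 1.14 Mn ÷ 1 = 1.1400.
MnO fraction = (1.1400 × 70.937) / 496.708 = 80.868/496.708 = 0.1628.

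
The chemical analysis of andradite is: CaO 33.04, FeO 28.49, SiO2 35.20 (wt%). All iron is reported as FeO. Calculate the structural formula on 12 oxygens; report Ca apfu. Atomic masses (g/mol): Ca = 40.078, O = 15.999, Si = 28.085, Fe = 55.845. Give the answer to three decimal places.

33.04 wt% CaO ÷ 56.077 g/mol = 0.58919 mol, giving 0.58919 Ca and 0.58919 O.
28.49 wt% FeO ÷ 71.844 g/mol = 0.39655 mol, giving 0.39655 Fe and 0.39655 O.
35.20 wt% SiO2 ÷ 60.083 g/mol = 0.58586 mol, giving 0.58586 Si and 1.17172 O.
Oxygen sums to 2.15746; scaling by 12/2.15746 = 5.56210 puts the formula on 12 O.
Ca: 0.58919 × 5.56210 = 3.277 atoms per formula unit.

3.277 Ca apfu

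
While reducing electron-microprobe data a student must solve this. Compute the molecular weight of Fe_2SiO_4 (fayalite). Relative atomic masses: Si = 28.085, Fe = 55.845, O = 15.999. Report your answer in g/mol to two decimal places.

203.77 g/mol

Fe: 2 × 55.845 = 111.6900
Si: 1 × 28.085 = 28.0850
O: 4 × 15.999 = 63.9960
Summing the contributions gives the formula mass.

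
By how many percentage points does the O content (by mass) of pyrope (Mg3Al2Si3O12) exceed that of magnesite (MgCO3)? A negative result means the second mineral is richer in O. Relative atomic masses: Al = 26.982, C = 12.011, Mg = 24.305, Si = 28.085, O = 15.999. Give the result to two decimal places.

-9.30 percentage points

First mineral: 191.988 g O in 403.122 g formula = 47.63 wt% O.
Second mineral: 47.997 g O in 84.313 g formula = 56.93 wt% O.
47.63% − 56.93% gives a difference of -9.30 percentage points.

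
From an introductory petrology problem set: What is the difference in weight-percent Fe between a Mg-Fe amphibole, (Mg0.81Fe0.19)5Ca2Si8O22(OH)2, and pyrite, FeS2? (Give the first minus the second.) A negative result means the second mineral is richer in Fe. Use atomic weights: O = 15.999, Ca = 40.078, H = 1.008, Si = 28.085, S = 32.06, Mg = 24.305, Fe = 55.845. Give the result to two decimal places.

M((Mg0.81Fe0.19)5Ca2Si8O22(OH)2) = 842.316 g/mol, so wt% Fe = 53.053/842.316 × 100 = 6.30%.
M(FeS2) = 119.965 g/mol, so wt% Fe = 55.845/119.965 × 100 = 46.55%.
6.30 − 46.55 = -40.25 pp.

-40.25 percentage points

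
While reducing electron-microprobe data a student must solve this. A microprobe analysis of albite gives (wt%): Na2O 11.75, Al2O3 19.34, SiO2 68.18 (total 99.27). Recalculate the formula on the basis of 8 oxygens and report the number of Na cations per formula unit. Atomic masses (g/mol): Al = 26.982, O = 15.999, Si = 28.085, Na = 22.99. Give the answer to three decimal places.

1.002 Na apfu

11.75 wt% Na2O ÷ 61.979 g/mol = 0.18958 mol, giving 0.37916 Na and 0.18958 O.
19.34 wt% Al2O3 ÷ 101.961 g/mol = 0.18968 mol, giving 0.37936 Al and 0.56904 O.
68.18 wt% SiO2 ÷ 60.083 g/mol = 1.13476 mol, giving 1.13476 Si and 2.26952 O.
Oxygen sums to 3.02814; scaling by 8/3.02814 = 2.64189 puts the formula on 8 O.
Na: 0.37916 × 2.64189 = 1.002 atoms per formula unit.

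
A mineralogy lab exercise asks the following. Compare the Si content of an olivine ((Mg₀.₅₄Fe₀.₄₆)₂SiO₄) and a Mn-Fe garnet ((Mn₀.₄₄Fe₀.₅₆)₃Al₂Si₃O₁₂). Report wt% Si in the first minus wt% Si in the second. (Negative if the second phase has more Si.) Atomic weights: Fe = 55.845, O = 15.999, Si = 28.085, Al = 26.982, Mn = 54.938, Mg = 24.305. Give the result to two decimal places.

M((Mg₀.₅₄Fe₀.₄₆)₂SiO₄) = 169.708 g/mol, so wt% Si = 28.085/169.708 × 100 = 16.55%.
M((Mn₀.₄₄Fe₀.₅₆)₃Al₂Si₃O₁₂) = 496.545 g/mol, so wt% Si = 84.255/496.545 × 100 = 16.97%.
16.55 − 16.97 = -0.42 pp.

-0.42 percentage points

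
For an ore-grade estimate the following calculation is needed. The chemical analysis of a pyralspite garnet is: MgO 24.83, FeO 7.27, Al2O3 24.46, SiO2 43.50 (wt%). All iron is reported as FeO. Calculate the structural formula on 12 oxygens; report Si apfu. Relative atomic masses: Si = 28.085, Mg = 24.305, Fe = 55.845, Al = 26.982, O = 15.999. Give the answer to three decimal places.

3.011 Si apfu

MgO: 24.83/40.304 = 0.61607 mol → 0.61607 mol Mg, 0.61607 mol O.
FeO: 7.27/71.844 = 0.10119 mol → 0.10119 mol Fe, 0.10119 mol O.
Al2O3: 24.46/101.961 = 0.23990 mol → 0.47980 mol Al, 0.71970 mol O.
SiO2: 43.50/60.083 = 0.72400 mol → 0.72400 mol Si, 1.44800 mol O.
Total oxygen = 2.88496 mol. Normalization factor = 12/2.88496 = 4.15950.
Si per 12 O = 0.72400 × 4.15950 = 3.011.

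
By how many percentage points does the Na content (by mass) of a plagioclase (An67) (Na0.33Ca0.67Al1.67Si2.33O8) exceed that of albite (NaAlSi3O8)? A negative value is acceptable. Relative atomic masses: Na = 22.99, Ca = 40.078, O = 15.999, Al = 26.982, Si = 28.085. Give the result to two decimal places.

-5.99 percentage points

Na in Na0.33Ca0.67Al1.67Si2.33O8: molar mass 272.929 g/mol; 0.33×22.99 = 7.587 g → 2.78 wt%.
Na in NaAlSi3O8: molar mass 262.219 g/mol; 1×22.99 = 22.990 g → 8.77 wt%.
Difference = 2.78 − 8.77 = -5.99 percentage points.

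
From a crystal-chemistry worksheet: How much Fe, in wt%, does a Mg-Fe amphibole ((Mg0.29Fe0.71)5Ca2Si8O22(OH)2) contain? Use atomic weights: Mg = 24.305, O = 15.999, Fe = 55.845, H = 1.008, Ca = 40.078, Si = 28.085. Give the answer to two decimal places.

21.45 wt%

M((Mg0.29Fe0.71)5Ca2Si8O22(OH)2) = 924.320 g/mol.
Fe contributes 3.55 × 55.845 = 198.250 g per mole.
198.250/924.320 = 0.2145 → 21.45%.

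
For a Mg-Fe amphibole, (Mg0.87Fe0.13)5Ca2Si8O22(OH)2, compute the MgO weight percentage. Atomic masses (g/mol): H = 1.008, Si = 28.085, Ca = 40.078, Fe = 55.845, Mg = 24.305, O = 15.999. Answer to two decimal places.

Molar mass of (Mg0.87Fe0.13)5Ca2Si8O22(OH)2 = 4.35·24.305 + 0.65·55.845 + 2·40.078 + 8·28.085 + 24·15.999 + 2·1.008 = 832.854 g/mol.
Each formula unit contains 4.35 Mg, equivalent to 4.35/1 = 4.3500 mol MgO.
M(MgO) = 1×24.305 + 1×15.999 = 40.304 g/mol.
Mass of MgO per formula unit = 4.3500 × 40.304 = 175.322 g.
MgO wt% = 175.322 / 832.854 × 100 = 21.05%.

21.05 wt%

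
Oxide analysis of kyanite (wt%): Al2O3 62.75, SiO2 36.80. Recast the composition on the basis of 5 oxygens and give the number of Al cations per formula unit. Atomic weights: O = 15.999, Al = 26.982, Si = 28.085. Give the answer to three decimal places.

62.75 wt% Al2O3 ÷ 101.961 g/mol = 0.61543 mol, giving 1.23086 Al and 1.84629 O.
36.80 wt% SiO2 ÷ 60.083 g/mol = 0.61249 mol, giving 0.61249 Si and 1.22498 O.
Oxygen sums to 3.07127; scaling by 5/3.07127 = 1.62799 puts the formula on 5 O.
Al: 1.23086 × 1.62799 = 2.004 atoms per formula unit.

2.004 Al apfu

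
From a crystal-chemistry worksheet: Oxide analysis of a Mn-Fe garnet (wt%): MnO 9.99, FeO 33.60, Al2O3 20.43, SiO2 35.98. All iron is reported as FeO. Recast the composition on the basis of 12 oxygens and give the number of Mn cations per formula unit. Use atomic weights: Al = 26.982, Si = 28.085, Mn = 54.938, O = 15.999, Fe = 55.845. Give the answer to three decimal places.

9.99 wt% MnO ÷ 70.937 g/mol = 0.14083 mol, giving 0.14083 Mn and 0.14083 O.
33.60 wt% FeO ÷ 71.844 g/mol = 0.46768 mol, giving 0.46768 Fe and 0.46768 O.
20.43 wt% Al2O3 ÷ 101.961 g/mol = 0.20037 mol, giving 0.40074 Al and 0.60111 O.
35.98 wt% SiO2 ÷ 60.083 g/mol = 0.59884 mol, giving 0.59884 Si and 1.19768 O.
Oxygen sums to 2.40730; scaling by 12/2.40730 = 4.98484 puts the formula on 12 O.
Mn: 0.14083 × 4.98484 = 0.702 atoms per formula unit.

0.702 Mn apfu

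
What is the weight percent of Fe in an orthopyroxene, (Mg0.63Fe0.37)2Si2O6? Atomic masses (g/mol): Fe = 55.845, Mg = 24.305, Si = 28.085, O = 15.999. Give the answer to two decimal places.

Formula mass = 1.26*24.305 + 0.74*55.845 + 2*28.085 + 6*15.999 = 224.114 g/mol, of which 41.325 g is Fe.
So Fe makes up 41.325/224.114 = 0.1844 of the mass, i.e. 18.44%.

18.44 mass %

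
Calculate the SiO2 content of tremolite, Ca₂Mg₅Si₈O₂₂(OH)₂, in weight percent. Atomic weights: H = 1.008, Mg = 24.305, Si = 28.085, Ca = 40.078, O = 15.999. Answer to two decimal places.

59.17 wt%

Molar mass of Ca₂Mg₅Si₈O₂₂(OH)₂ = 2×40.078 + 5×24.305 + 8×28.085 + 24×15.999 + 2×1.008 = 812.353 g/mol.
Each formula unit contains 8 Si, equivalent to 8/1 = 8.0000 mol SiO2.
M(SiO2) = 1×28.085 + 2×15.999 = 60.083 g/mol.
Mass of SiO2 per formula unit = 8.0000 × 60.083 = 480.664 g.
SiO2 wt% = 480.664 / 812.353 × 100 = 59.17%.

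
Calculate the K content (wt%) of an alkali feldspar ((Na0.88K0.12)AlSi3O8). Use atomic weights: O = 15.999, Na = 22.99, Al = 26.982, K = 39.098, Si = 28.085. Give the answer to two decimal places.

Formula mass = 0.88*22.99 + 0.12*39.098 + 1*26.982 + 3*28.085 + 8*15.999 = 264.152 g/mol, of which 4.692 g is K.
So K makes up 4.692/264.152 = 0.0178 of the mass, i.e. 1.78%.

1.78 wt%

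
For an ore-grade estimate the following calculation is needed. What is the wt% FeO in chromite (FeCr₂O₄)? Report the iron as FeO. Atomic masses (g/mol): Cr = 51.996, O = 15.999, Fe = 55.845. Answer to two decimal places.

M(FeCr₂O₄) = 223.833 g/mol; M(FeO) = 71.844 g/mol.
Moles FeO per formula unit = 1 Fe ÷ 1 = 1.0000.
FeO fraction = (1.0000 × 71.844) / 223.833 = 71.844/223.833 = 0.3210.

32.10 wt%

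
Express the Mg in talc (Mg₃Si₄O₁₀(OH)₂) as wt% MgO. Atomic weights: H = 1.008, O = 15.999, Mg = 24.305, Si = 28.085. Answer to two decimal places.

M(Mg₃Si₄O₁₀(OH)₂) = 379.259 g/mol; M(MgO) = 40.304 g/mol.
Moles MgO per formula unit = 3 Mg ÷ 1 = 3.0000.
MgO fraction = (3.0000 × 40.304) / 379.259 = 120.912/379.259 = 0.3188.

31.88 wt%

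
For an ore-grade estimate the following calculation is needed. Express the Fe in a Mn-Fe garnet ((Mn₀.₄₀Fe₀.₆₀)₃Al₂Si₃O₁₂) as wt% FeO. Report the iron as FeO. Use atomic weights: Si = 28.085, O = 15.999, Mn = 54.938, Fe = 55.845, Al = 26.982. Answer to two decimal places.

Formula mass = 496.654 g/mol.
1.80 Fe → 1.8000 mol FeO per formula unit; M(FeO) = 71.844, so FeO mass = 129.319 g.
129.319/496.654 × 100 = 26.04 wt%.

26.04 wt%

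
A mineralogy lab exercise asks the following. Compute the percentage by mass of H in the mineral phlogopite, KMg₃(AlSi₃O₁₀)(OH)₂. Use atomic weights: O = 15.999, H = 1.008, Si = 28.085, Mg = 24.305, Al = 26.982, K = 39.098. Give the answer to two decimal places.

Formula mass = 1*39.098 + 3*24.305 + 1*26.982 + 3*28.085 + 12*15.999 + 2*1.008 = 417.254 g/mol, of which 2.016 g is H.
So H makes up 2.016/417.254 = 0.0048 of the mass, i.e. 0.48%.

0.48 wt%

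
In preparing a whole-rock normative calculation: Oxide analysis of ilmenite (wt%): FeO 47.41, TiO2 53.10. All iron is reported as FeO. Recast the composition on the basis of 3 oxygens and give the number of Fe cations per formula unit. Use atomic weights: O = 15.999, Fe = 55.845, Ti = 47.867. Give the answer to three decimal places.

FeO: 47.41/71.844 = 0.65990 mol → 0.65990 mol Fe, 0.65990 mol O.
TiO2: 53.10/79.865 = 0.66487 mol → 0.66487 mol Ti, 1.32974 mol O.
Total oxygen = 1.98964 mol. Normalization factor = 3/1.98964 = 1.50781.
Fe per 3 O = 0.65990 × 1.50781 = 0.995.

0.995 Fe apfu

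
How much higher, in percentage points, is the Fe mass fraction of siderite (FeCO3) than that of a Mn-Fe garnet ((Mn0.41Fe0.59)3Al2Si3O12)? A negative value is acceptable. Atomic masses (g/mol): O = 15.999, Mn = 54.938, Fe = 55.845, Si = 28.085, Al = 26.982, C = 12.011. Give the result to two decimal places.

M(FeCO3) = 115.853 g/mol, so wt% Fe = 55.845/115.853 × 100 = 48.20%.
M((Mn0.41Fe0.59)3Al2Si3O12) = 496.626 g/mol, so wt% Fe = 98.846/496.626 × 100 = 19.90%.
48.20 − 19.90 = 28.30 pp.

28.30 percentage points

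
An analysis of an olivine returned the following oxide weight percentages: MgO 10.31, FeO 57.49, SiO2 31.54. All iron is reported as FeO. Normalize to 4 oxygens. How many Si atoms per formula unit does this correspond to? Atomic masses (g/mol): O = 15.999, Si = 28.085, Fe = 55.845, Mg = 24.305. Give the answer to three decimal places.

0.997 Si apfu

MgO: 10.31/40.304 = 0.25581 mol → 0.25581 mol Mg, 0.25581 mol O.
FeO: 57.49/71.844 = 0.80021 mol → 0.80021 mol Fe, 0.80021 mol O.
SiO2: 31.54/60.083 = 0.52494 mol → 0.52494 mol Si, 1.04988 mol O.
Total oxygen = 2.10590 mol. Normalization factor = 4/2.10590 = 1.89943.
Si per 4 O = 0.52494 × 1.89943 = 0.997.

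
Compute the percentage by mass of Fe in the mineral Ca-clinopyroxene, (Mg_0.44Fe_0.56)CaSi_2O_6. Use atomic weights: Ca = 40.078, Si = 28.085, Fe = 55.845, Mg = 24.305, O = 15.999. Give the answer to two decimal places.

13.35 mass %

M((Mg_0.44Fe_0.56)CaSi_2O_6) = 234.209 g/mol.
Fe contributes 0.56 × 55.845 = 31.273 g per mole.
31.273/234.209 = 0.1335 → 13.35%.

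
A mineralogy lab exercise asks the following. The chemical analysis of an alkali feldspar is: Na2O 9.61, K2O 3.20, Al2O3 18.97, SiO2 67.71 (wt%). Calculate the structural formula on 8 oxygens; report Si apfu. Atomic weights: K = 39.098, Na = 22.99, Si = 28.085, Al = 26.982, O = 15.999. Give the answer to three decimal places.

3.004 Si apfu

Na2O (M=61.979): mol = 0.15505; Na = 0.31010, O = 0.15505.
K2O (M=94.195): mol = 0.03397; K = 0.06794, O = 0.03397.
Al2O3 (M=101.961): mol = 0.18605; Al = 0.37210, O = 0.55815.
SiO2 (M=60.083): mol = 1.12694; Si = 1.12694, O = 2.25388.
ΣO = 3.00105; factor = 8/ΣO = 2.66573.
Si apfu = 1.12694 × 2.66573 = 3.004.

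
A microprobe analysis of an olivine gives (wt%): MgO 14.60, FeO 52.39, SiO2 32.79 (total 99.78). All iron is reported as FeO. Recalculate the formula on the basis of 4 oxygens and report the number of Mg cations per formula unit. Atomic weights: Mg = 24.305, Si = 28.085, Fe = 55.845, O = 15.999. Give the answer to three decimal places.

MgO (M=40.304): mol = 0.36225; Mg = 0.36225, O = 0.36225.
FeO (M=71.844): mol = 0.72922; Fe = 0.72922, O = 0.72922.
SiO2 (M=60.083): mol = 0.54575; Si = 0.54575, O = 1.09150.
ΣO = 2.18297; factor = 4/ΣO = 1.83237.
Mg apfu = 0.36225 × 1.83237 = 0.664.

0.664 Mg apfu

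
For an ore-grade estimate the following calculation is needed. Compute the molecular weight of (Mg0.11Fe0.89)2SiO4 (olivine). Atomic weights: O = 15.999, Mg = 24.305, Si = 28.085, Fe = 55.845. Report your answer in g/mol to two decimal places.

The formula mass is the sum 0.22·24.305 + 1.78·55.845 + 1·28.085 + 4·15.999.

196.83 g/mol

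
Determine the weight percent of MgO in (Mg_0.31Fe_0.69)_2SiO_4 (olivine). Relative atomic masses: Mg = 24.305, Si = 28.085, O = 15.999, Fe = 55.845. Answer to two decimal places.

13.56 wt%

Molar mass of (Mg_0.31Fe_0.69)_2SiO_4 = 0.62×24.305 + 1.38×55.845 + 1×28.085 + 4×15.999 = 184.216 g/mol.
Each formula unit contains 0.62 Mg, equivalent to 0.62/1 = 0.6200 mol MgO.
M(MgO) = 1×24.305 + 1×15.999 = 40.304 g/mol.
Mass of MgO per formula unit = 0.6200 × 40.304 = 24.988 g.
MgO wt% = 24.988 / 184.216 × 100 = 13.56%.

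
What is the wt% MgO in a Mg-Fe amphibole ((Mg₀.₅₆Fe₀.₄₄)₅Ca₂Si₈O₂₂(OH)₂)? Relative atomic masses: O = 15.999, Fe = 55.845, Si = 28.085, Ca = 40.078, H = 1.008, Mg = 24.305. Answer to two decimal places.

12.80 wt%

Formula mass = 881.741 g/mol.
2.80 Mg → 2.8000 mol MgO per formula unit; M(MgO) = 40.304, so MgO mass = 112.851 g.
112.851/881.741 × 100 = 12.80 wt%.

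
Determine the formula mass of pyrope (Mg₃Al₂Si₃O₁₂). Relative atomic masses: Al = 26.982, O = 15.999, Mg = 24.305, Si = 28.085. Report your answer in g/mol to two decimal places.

Mg: 3 × 24.305 = 72.9150
Al: 2 × 26.982 = 53.9640
Si: 3 × 28.085 = 84.2550
O: 12 × 15.999 = 191.9880
Summing the contributions gives the formula mass.

403.12 g/mol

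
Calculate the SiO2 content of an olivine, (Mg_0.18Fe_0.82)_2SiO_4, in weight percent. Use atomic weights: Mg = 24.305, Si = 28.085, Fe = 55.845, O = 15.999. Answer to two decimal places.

M((Mg_0.18Fe_0.82)_2SiO_4) = 192.417 g/mol; M(SiO2) = 60.083 g/mol.
Moles SiO2 per formula unit = 1 Si ÷ 1 = 1.0000.
SiO2 fraction = (1.0000 × 60.083) / 192.417 = 60.083/192.417 = 0.3123.

31.23 wt%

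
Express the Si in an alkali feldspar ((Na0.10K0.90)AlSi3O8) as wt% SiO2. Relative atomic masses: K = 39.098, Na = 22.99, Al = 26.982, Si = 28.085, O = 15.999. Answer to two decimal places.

65.14 wt%

Molar mass of (Na0.10K0.90)AlSi3O8 = 0.10*22.99 + 0.90*39.098 + 1*26.982 + 3*28.085 + 8*15.999 = 276.716 g/mol.
Each formula unit contains 3 Si, equivalent to 3/1 = 3.0000 mol SiO2.
M(SiO2) = 1×28.085 + 2×15.999 = 60.083 g/mol.
Mass of SiO2 per formula unit = 3.0000 × 60.083 = 180.249 g.
SiO2 wt% = 180.249 / 276.716 × 100 = 65.14%.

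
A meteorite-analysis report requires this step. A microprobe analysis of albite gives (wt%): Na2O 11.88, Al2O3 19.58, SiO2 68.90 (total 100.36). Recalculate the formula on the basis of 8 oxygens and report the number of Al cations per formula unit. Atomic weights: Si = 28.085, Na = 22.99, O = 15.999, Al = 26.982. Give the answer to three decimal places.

Na2O: 11.88/61.979 = 0.19168 mol → 0.38336 mol Na, 0.19168 mol O.
Al2O3: 19.58/101.961 = 0.19203 mol → 0.38406 mol Al, 0.57609 mol O.
SiO2: 68.90/60.083 = 1.14675 mol → 1.14675 mol Si, 2.29350 mol O.
Total oxygen = 3.06127 mol. Normalization factor = 8/3.06127 = 2.61329.
Al per 8 O = 0.38406 × 2.61329 = 1.004.

1.004 Al apfu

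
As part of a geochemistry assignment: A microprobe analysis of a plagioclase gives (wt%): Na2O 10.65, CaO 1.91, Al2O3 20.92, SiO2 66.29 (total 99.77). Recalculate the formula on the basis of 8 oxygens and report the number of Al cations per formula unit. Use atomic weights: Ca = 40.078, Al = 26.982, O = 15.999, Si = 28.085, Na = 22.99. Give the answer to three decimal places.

1.084 Al apfu

Na2O: 10.65/61.979 = 0.17183 mol → 0.34366 mol Na, 0.17183 mol O.
CaO: 1.91/56.077 = 0.03406 mol → 0.03406 mol Ca, 0.03406 mol O.
Al2O3: 20.92/101.961 = 0.20518 mol → 0.41036 mol Al, 0.61554 mol O.
SiO2: 66.29/60.083 = 1.10331 mol → 1.10331 mol Si, 2.20662 mol O.
Total oxygen = 3.02805 mol. Normalization factor = 8/3.02805 = 2.64196.
Al per 8 O = 0.41036 × 2.64196 = 1.084.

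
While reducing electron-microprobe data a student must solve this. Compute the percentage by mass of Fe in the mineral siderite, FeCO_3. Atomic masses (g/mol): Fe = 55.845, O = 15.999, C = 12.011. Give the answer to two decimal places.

Molar mass of FeCO_3: 1×55.845 + 1×12.011 + 3×15.999 = 115.853 g/mol.
Mass of Fe per formula unit: 1 × 55.845 = 55.845 g.
Weight fraction Fe = 55.845 / 115.853 = 0.4820.

48.20 wt%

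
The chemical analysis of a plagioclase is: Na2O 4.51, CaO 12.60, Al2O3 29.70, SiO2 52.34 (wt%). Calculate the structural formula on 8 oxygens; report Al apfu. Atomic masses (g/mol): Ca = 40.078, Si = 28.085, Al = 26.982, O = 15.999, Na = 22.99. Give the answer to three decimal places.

Na2O (M=61.979): mol = 0.07277; Na = 0.14554, O = 0.07277.
CaO (M=56.077): mol = 0.22469; Ca = 0.22469, O = 0.22469.
Al2O3 (M=101.961): mol = 0.29129; Al = 0.58258, O = 0.87387.
SiO2 (M=60.083): mol = 0.87113; Si = 0.87113, O = 1.74226.
ΣO = 2.91359; factor = 8/ΣO = 2.74575.
Al apfu = 0.58258 × 2.74575 = 1.600.

1.600 Al apfu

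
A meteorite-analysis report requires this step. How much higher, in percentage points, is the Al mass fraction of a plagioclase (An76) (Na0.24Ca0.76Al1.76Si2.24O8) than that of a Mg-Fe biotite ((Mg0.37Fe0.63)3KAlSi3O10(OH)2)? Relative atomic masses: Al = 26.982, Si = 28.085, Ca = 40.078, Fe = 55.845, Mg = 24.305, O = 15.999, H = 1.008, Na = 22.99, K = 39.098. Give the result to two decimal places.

11.65 percentage points

First mineral: 47.488 g Al in 274.368 g formula = 17.31 wt% Al.
Second mineral: 26.982 g Al in 476.865 g formula = 5.66 wt% Al.
17.31% − 5.66% gives a difference of 11.65 percentage points.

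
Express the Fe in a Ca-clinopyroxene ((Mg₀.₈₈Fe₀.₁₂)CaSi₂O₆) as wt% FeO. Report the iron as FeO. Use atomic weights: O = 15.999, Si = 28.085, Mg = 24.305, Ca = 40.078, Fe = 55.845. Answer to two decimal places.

3.91 wt%

Formula mass = 220.332 g/mol.
0.12 Fe → 0.1200 mol FeO per formula unit; M(FeO) = 71.844, so FeO mass = 8.621 g.
8.621/220.332 × 100 = 3.91 wt%.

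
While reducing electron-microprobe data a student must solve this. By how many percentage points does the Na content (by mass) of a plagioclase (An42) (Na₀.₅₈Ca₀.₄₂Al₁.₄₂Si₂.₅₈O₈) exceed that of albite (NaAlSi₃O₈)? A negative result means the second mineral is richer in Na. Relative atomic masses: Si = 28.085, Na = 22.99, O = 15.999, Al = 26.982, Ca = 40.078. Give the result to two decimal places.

-3.81 percentage points

M(Na₀.₅₈Ca₀.₄₂Al₁.₄₂Si₂.₅₈O₈) = 268.933 g/mol, so wt% Na = 13.334/268.933 × 100 = 4.96%.
M(NaAlSi₃O₈) = 262.219 g/mol, so wt% Na = 22.990/262.219 × 100 = 8.77%.
4.96 − 8.77 = -3.81 pp.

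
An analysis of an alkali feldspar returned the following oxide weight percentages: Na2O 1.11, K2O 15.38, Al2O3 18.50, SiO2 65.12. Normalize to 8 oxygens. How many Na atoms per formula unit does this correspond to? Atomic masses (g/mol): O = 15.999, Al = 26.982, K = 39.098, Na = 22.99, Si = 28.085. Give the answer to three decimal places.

Na2O (M=61.979): mol = 0.01791; Na = 0.03582, O = 0.01791.
K2O (M=94.195): mol = 0.16328; K = 0.32656, O = 0.16328.
Al2O3 (M=101.961): mol = 0.18144; Al = 0.36288, O = 0.54432.
SiO2 (M=60.083): mol = 1.08383; Si = 1.08383, O = 2.16766.
ΣO = 2.89317; factor = 8/ΣO = 2.76513.
Na apfu = 0.03582 × 2.76513 = 0.099.

0.099 Na apfu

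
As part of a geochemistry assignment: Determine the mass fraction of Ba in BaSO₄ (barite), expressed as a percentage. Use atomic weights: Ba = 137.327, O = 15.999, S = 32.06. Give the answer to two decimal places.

58.84 wt%

Formula mass = 1·137.327 + 1·32.06 + 4·15.999 = 233.383 g/mol, of which 137.327 g is Ba.
So Ba makes up 137.327/233.383 = 0.5884 of the mass, i.e. 58.84%.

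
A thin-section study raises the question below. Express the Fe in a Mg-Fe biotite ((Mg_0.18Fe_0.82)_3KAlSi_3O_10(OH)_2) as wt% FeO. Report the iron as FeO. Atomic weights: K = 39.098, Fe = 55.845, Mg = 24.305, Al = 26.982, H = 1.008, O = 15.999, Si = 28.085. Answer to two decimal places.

35.72 wt%

Formula mass = 494.842 g/mol.
2.46 Fe → 2.4600 mol FeO per formula unit; M(FeO) = 71.844, so FeO mass = 176.736 g.
176.736/494.842 × 100 = 35.72 wt%.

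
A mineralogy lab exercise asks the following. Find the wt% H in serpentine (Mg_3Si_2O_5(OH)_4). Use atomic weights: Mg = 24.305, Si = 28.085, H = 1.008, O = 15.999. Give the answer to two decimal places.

1.46 mass %

Molar mass of Mg_3Si_2O_5(OH)_4: 3×24.305 + 2×28.085 + 9×15.999 + 4×1.008 = 277.108 g/mol.
Mass of H per formula unit: 4 × 1.008 = 4.032 g.
Weight fraction H = 4.032 / 277.108 = 0.0146.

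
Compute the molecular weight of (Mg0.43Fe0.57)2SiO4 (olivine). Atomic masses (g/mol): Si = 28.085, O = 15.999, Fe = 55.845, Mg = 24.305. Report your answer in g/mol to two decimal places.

Mg: 0.86 × 24.305 = 20.9023
Fe: 1.14 × 55.845 = 63.6633
Si: 1 × 28.085 = 28.0850
O: 4 × 15.999 = 63.9960
Summing the contributions gives the formula mass.

176.65 g/mol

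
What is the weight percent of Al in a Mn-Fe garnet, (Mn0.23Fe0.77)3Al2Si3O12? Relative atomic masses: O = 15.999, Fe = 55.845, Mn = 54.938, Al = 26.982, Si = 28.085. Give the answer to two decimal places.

Molar mass of (Mn0.23Fe0.77)3Al2Si3O12: 0.69*54.938 + 2.31*55.845 + 2*26.982 + 3*28.085 + 12*15.999 = 497.116 g/mol.
Mass of Al per formula unit: 2 × 26.982 = 53.964 g.
Weight fraction Al = 53.964 / 497.116 = 0.1086.

10.86 weight percent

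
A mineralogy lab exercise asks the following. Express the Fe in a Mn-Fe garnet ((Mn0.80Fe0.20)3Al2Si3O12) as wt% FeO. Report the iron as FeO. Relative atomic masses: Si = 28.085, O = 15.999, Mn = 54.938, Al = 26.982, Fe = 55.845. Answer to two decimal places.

Formula mass = 495.565 g/mol.
0.60 Fe → 0.6000 mol FeO per formula unit; M(FeO) = 71.844, so FeO mass = 43.106 g.
43.106/495.565 × 100 = 8.70 wt%.

8.70 wt%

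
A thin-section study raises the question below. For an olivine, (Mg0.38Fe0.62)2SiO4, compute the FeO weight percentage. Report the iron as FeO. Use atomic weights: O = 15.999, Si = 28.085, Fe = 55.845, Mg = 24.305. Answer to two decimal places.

49.55 wt%

M((Mg0.38Fe0.62)2SiO4) = 179.801 g/mol; M(FeO) = 71.844 g/mol.
Moles FeO per formula unit = 1.24 Fe ÷ 1 = 1.2400.
FeO fraction = (1.2400 × 71.844) / 179.801 = 89.087/179.801 = 0.4955.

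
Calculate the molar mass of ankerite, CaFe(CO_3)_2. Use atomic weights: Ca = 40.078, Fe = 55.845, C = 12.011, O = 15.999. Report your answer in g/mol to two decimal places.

The formula mass is the sum 1*40.078 + 1*55.845 + 2*12.011 + 6*15.999.

215.94 g/mol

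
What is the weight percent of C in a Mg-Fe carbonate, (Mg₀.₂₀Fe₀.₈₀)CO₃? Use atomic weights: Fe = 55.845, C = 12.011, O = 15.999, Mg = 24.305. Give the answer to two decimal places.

Formula mass = 0.20·24.305 + 0.80·55.845 + 1·12.011 + 3·15.999 = 109.545 g/mol, of which 12.011 g is C.
So C makes up 12.011/109.545 = 0.1096 of the mass, i.e. 10.96%.

10.96 weight percent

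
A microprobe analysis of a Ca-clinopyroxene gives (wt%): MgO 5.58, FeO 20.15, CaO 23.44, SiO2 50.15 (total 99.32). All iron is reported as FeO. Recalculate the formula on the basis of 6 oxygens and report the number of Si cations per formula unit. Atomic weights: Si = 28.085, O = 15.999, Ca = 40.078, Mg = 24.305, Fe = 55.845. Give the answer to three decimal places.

5.58 wt% MgO ÷ 40.304 g/mol = 0.13845 mol, giving 0.13845 Mg and 0.13845 O.
20.15 wt% FeO ÷ 71.844 g/mol = 0.28047 mol, giving 0.28047 Fe and 0.28047 O.
23.44 wt% CaO ÷ 56.077 g/mol = 0.41800 mol, giving 0.41800 Ca and 0.41800 O.
50.15 wt% SiO2 ÷ 60.083 g/mol = 0.83468 mol, giving 0.83468 Si and 1.66936 O.
Oxygen sums to 2.50628; scaling by 6/2.50628 = 2.39399 puts the formula on 6 O.
Si: 0.83468 × 2.39399 = 1.998 atoms per formula unit.

1.998 Si apfu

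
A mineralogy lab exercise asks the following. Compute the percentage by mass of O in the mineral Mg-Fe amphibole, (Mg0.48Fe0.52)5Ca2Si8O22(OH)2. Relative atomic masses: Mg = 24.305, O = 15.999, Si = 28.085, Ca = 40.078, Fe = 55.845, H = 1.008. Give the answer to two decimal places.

M((Mg0.48Fe0.52)5Ca2Si8O22(OH)2) = 894.357 g/mol.
O contributes 24 × 15.999 = 383.976 g per mole.
383.976/894.357 = 0.4293 → 42.93%.

42.93 weight percent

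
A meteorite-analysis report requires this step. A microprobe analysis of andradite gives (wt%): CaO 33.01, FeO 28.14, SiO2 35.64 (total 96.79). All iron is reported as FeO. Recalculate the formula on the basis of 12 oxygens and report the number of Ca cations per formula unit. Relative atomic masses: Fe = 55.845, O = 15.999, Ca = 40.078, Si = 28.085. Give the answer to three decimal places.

3.260 Ca apfu

33.01 wt% CaO ÷ 56.077 g/mol = 0.58865 mol, giving 0.58865 Ca and 0.58865 O.
28.14 wt% FeO ÷ 71.844 g/mol = 0.39168 mol, giving 0.39168 Fe and 0.39168 O.
35.64 wt% SiO2 ÷ 60.083 g/mol = 0.59318 mol, giving 0.59318 Si and 1.18636 O.
Oxygen sums to 2.16669; scaling by 12/2.16669 = 5.53840 puts the formula on 12 O.
Ca: 0.58865 × 5.53840 = 3.260 atoms per formula unit.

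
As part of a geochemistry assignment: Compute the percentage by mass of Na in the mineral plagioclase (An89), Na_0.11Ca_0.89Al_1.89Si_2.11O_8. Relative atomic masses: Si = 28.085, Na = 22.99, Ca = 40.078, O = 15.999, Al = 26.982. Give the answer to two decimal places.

0.91 wt%

M(Na_0.11Ca_0.89Al_1.89Si_2.11O_8) = 276.446 g/mol.
Na contributes 0.11 × 22.99 = 2.529 g per mole.
2.529/276.446 = 0.0091 → 0.91%.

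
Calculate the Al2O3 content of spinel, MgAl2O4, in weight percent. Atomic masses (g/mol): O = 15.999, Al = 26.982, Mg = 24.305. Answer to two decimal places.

71.67 wt%

M(MgAl2O4) = 142.265 g/mol; M(Al2O3) = 101.961 g/mol.
Moles Al2O3 per formula unit = 2 Al ÷ 2 = 1.0000.
Al2O3 fraction = (1.0000 × 101.961) / 142.265 = 101.961/142.265 = 0.7167.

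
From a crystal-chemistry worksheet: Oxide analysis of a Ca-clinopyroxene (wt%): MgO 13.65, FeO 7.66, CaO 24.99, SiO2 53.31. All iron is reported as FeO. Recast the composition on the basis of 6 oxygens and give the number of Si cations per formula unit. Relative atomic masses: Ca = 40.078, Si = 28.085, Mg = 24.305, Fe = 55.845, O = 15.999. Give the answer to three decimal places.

MgO: 13.65/40.304 = 0.33868 mol → 0.33868 mol Mg, 0.33868 mol O.
FeO: 7.66/71.844 = 0.10662 mol → 0.10662 mol Fe, 0.10662 mol O.
CaO: 24.99/56.077 = 0.44564 mol → 0.44564 mol Ca, 0.44564 mol O.
SiO2: 53.31/60.083 = 0.88727 mol → 0.88727 mol Si, 1.77454 mol O.
Total oxygen = 2.66548 mol. Normalization factor = 6/2.66548 = 2.25100.
Si per 6 O = 0.88727 × 2.25100 = 1.997.

1.997 Si apfu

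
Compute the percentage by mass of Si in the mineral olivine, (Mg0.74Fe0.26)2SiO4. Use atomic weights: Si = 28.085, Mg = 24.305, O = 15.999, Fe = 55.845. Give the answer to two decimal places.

17.88 wt%

M((Mg0.74Fe0.26)2SiO4) = 157.092 g/mol.
Si contributes 1 × 28.085 = 28.085 g per mole.
28.085/157.092 = 0.1788 → 17.88%.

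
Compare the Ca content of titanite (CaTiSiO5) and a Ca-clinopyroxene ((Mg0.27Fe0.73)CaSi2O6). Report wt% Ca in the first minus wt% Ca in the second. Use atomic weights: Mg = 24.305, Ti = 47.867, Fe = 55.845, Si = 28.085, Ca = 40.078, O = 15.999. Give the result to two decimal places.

3.72 percentage points

Ca in CaTiSiO5: molar mass 196.025 g/mol; 1×40.078 = 40.078 g → 20.45 wt%.
Ca in (Mg0.27Fe0.73)CaSi2O6: molar mass 239.571 g/mol; 1×40.078 = 40.078 g → 16.73 wt%.
Difference = 20.45 − 16.73 = 3.72 percentage points.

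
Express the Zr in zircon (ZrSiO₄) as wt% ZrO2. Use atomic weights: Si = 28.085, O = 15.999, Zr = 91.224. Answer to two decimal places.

67.22 wt%

M(ZrSiO₄) = 183.305 g/mol; M(ZrO2) = 123.222 g/mol.
Moles ZrO2 per formula unit = 1 Zr ÷ 1 = 1.0000.
ZrO2 fraction = (1.0000 × 123.222) / 183.305 = 123.222/183.305 = 0.6722.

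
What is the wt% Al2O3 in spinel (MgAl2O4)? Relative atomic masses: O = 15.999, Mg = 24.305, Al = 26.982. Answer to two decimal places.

71.67 wt%

M(MgAl2O4) = 142.265 g/mol; M(Al2O3) = 101.961 g/mol.
Moles Al2O3 per formula unit = 2 Al ÷ 2 = 1.0000.
Al2O3 fraction = (1.0000 × 101.961) / 142.265 = 101.961/142.265 = 0.7167.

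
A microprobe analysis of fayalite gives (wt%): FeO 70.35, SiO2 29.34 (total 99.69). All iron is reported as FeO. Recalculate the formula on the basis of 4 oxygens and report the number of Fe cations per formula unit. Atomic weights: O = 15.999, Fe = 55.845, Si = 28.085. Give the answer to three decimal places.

2.003 Fe apfu

70.35 wt% FeO ÷ 71.844 g/mol = 0.97920 mol, giving 0.97920 Fe and 0.97920 O.
29.34 wt% SiO2 ÷ 60.083 g/mol = 0.48832 mol, giving 0.48832 Si and 0.97664 O.
Oxygen sums to 1.95584; scaling by 4/1.95584 = 2.04516 puts the formula on 4 O.
Fe: 0.97920 × 2.04516 = 2.003 atoms per formula unit.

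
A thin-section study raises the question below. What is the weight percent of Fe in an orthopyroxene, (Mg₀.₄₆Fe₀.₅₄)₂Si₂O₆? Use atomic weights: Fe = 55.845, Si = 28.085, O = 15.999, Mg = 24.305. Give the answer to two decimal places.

Molar mass of (Mg₀.₄₆Fe₀.₅₄)₂Si₂O₆: 0.92×24.305 + 1.08×55.845 + 2×28.085 + 6×15.999 = 234.837 g/mol.
Mass of Fe per formula unit: 1.08 × 55.845 = 60.313 g.
Weight fraction Fe = 60.313 / 234.837 = 0.2568.

25.68 weight percent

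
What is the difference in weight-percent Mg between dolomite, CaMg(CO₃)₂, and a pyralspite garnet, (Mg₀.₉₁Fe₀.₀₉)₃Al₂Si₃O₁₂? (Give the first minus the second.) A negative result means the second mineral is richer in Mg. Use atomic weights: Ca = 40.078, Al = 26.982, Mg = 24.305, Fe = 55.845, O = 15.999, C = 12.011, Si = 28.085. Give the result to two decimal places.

-2.94 percentage points

First mineral: 24.305 g Mg in 184.399 g formula = 13.18 wt% Mg.
Second mineral: 66.353 g Mg in 411.638 g formula = 16.12 wt% Mg.
13.18% − 16.12% gives a difference of -2.94 percentage points.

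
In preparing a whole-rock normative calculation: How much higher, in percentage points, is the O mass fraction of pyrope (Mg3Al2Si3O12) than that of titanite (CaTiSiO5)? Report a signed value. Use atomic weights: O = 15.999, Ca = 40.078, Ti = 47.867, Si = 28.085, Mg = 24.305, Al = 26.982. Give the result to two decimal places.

First mineral: 191.988 g O in 403.122 g formula = 47.63 wt% O.
Second mineral: 79.995 g O in 196.025 g formula = 40.81 wt% O.
47.63% − 40.81% gives a difference of 6.82 percentage points.

6.82 percentage points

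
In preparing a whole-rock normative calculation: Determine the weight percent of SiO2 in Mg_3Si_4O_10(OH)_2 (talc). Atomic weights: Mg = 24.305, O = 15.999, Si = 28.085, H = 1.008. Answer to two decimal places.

63.37 wt%

Formula mass = 379.259 g/mol.
4 Si → 4.0000 mol SiO2 per formula unit; M(SiO2) = 60.083, so SiO2 mass = 240.332 g.
240.332/379.259 × 100 = 63.37 wt%.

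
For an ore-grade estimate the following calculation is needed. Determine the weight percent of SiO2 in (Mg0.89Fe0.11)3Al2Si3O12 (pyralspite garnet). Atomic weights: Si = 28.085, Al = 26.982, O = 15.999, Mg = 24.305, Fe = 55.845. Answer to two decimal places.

Formula mass = 413.530 g/mol.
3 Si → 3.0000 mol SiO2 per formula unit; M(SiO2) = 60.083, so SiO2 mass = 180.249 g.
180.249/413.530 × 100 = 43.59 wt%.

43.59 wt%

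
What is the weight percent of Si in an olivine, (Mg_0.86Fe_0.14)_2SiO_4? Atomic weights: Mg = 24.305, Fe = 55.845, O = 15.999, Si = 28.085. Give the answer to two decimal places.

Formula mass = 1.72×24.305 + 0.28×55.845 + 1×28.085 + 4×15.999 = 149.522 g/mol, of which 28.085 g is Si.
So Si makes up 28.085/149.522 = 0.1878 of the mass, i.e. 18.78%.

18.78 weight percent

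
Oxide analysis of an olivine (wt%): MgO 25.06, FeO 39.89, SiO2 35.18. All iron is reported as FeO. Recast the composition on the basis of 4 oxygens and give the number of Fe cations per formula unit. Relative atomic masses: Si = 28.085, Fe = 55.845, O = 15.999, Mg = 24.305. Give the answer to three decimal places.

0.946 Fe apfu

MgO (M=40.304): mol = 0.62177; Mg = 0.62177, O = 0.62177.
FeO (M=71.844): mol = 0.55523; Fe = 0.55523, O = 0.55523.
SiO2 (M=60.083): mol = 0.58552; Si = 0.58552, O = 1.17104.
ΣO = 2.34804; factor = 4/ΣO = 1.70355.
Fe apfu = 0.55523 × 1.70355 = 0.946.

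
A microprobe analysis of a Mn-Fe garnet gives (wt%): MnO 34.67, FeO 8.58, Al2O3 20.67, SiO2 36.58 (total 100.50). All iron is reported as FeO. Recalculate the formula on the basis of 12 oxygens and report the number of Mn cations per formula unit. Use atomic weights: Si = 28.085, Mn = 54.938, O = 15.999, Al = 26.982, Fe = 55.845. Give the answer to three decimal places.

34.67 wt% MnO ÷ 70.937 g/mol = 0.48874 mol, giving 0.48874 Mn and 0.48874 O.
8.58 wt% FeO ÷ 71.844 g/mol = 0.11943 mol, giving 0.11943 Fe and 0.11943 O.
20.67 wt% Al2O3 ÷ 101.961 g/mol = 0.20272 mol, giving 0.40544 Al and 0.60816 O.
36.58 wt% SiO2 ÷ 60.083 g/mol = 0.60882 mol, giving 0.60882 Si and 1.21764 O.
Oxygen sums to 2.43397; scaling by 12/2.43397 = 4.93022 puts the formula on 12 O.
Mn: 0.48874 × 4.93022 = 2.410 atoms per formula unit.

2.410 Mn apfu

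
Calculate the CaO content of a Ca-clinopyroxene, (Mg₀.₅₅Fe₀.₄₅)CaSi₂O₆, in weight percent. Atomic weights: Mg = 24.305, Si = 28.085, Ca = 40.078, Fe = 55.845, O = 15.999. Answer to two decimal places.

24.30 wt%

Formula mass = 230.740 g/mol.
1 Ca → 1.0000 mol CaO per formula unit; M(CaO) = 56.077, so CaO mass = 56.077 g.
56.077/230.740 × 100 = 24.30 wt%.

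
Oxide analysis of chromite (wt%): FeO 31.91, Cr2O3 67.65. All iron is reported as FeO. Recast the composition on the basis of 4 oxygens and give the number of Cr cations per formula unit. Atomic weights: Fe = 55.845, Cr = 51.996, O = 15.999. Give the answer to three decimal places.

FeO: 31.91/71.844 = 0.44416 mol → 0.44416 mol Fe, 0.44416 mol O.
Cr2O3: 67.65/151.989 = 0.44510 mol → 0.89020 mol Cr, 1.33530 mol O.
Total oxygen = 1.77946 mol. Normalization factor = 4/1.77946 = 2.24787.
Cr per 4 O = 0.89020 × 2.24787 = 2.001.

2.001 Cr apfu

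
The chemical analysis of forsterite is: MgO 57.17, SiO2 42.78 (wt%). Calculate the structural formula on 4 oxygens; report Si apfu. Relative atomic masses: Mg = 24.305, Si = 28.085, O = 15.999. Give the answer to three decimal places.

1.002 Si apfu

MgO: 57.17/40.304 = 1.41847 mol → 1.41847 mol Mg, 1.41847 mol O.
SiO2: 42.78/60.083 = 0.71202 mol → 0.71202 mol Si, 1.42404 mol O.
Total oxygen = 2.84251 mol. Normalization factor = 4/2.84251 = 1.40721.
Si per 4 O = 0.71202 × 1.40721 = 1.002.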